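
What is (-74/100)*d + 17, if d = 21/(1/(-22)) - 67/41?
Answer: 738183/2050 ≈ 360.09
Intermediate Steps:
d = -19009/41 (d = 21/(-1/22) - 67*1/41 = 21*(-22) - 67/41 = -462 - 67/41 = -19009/41 ≈ -463.63)
(-74/100)*d + 17 = -74/100*(-19009/41) + 17 = -74*1/100*(-19009/41) + 17 = -37/50*(-19009/41) + 17 = 703333/2050 + 17 = 738183/2050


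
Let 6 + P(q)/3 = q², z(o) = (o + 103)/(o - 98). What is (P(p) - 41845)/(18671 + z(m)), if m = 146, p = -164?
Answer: 621200/298819 ≈ 2.0788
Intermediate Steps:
z(o) = (103 + o)/(-98 + o)
P(q) = -18 + 3*q²
(P(p) - 41845)/(18671 + z(m)) = ((-18 + 3*(-164)²) - 41845)/(18671 + (103 + 146)/(-98 + 146)) = ((-18 + 3*26896) - 41845)/(18671 + 249/48) = ((-18 + 80688) - 41845)/(18671 + (1/48)*249) = (80670 - 41845)/(18671 + 83/16) = 38825/(298819/16) = 38825*(16/298819) = 621200/298819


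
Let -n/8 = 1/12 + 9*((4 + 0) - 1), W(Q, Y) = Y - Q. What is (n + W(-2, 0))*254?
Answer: -163576/3 ≈ -54525.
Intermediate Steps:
n = -650/3 (n = -8*(1/12 + 9*((4 + 0) - 1)) = -8*(1/12 + 9*(4 - 1)) = -8*(1/12 + 9*3) = -8*(1/12 + 27) = -8*325/12 = -650/3 ≈ -216.67)
(n + W(-2, 0))*254 = (-650/3 + (0 - 1*(-2)))*254 = (-650/3 + (0 + 2))*254 = (-650/3 + 2)*254 = -644/3*254 = -163576/3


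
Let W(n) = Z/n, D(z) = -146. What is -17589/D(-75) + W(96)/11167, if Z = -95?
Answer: 9427978489/78258336 ≈ 120.47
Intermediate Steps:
W(n) = -95/n
-17589/D(-75) + W(96)/11167 = -17589/(-146) - 95/96/11167 = -17589*(-1/146) - 95*1/96*(1/11167) = 17589/146 - 95/96*1/11167 = 17589/146 - 95/1072032 = 9427978489/78258336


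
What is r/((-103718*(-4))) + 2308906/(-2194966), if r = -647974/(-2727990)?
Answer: -653285356600474199/621047338653228120 ≈ -1.0519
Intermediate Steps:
r = 323987/1363995 (r = -647974*(-1/2727990) = 323987/1363995 ≈ 0.23753)
r/((-103718*(-4))) + 2308906/(-2194966) = 323987/(1363995*((-103718*(-4)))) + 2308906/(-2194966) = (323987/1363995)/414872 + 2308906*(-1/2194966) = (323987/1363995)*(1/414872) - 1154453/1097483 = 323987/565883333640 - 1154453/1097483 = -653285356600474199/621047338653228120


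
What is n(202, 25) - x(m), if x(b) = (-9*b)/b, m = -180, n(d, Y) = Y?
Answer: 34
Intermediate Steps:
x(b) = -9
n(202, 25) - x(m) = 25 - 1*(-9) = 25 + 9 = 34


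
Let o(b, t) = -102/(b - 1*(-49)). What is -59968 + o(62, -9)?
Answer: -2218850/37 ≈ -59969.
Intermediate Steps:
o(b, t) = -102/(49 + b) (o(b, t) = -102/(b + 49) = -102/(49 + b))
-59968 + o(62, -9) = -59968 - 102/(49 + 62) = -59968 - 102/111 = -59968 - 102*1/111 = -59968 - 34/37 = -2218850/37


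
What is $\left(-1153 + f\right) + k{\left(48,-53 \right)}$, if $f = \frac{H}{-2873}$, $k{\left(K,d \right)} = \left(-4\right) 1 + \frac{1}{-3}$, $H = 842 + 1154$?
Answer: $- \frac{9981044}{8619} \approx -1158.0$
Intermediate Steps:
$H = 1996$
$k{\left(K,d \right)} = - \frac{13}{3}$ ($k{\left(K,d \right)} = -4 - \frac{1}{3} = - \frac{13}{3}$)
$f = - \frac{1996}{2873}$ ($f = \frac{1996}{-2873} = 1996 \left(- \frac{1}{2873}\right) = - \frac{1996}{2873} \approx -0.69474$)
$\left(-1153 + f\right) + k{\left(48,-53 \right)} = \left(-1153 - \frac{1996}{2873}\right) - \frac{13}{3} = - \frac{3314565}{2873} - \frac{13}{3} = - \frac{9981044}{8619}$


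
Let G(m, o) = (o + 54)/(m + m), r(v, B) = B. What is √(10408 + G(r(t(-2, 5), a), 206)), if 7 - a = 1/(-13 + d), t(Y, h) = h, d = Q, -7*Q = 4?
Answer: √73568523/84 ≈ 102.11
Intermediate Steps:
Q = -4/7 (Q = -⅐*4 = -4/7 ≈ -0.57143)
d = -4/7 ≈ -0.57143
a = 672/95 (a = 7 - 1/(-13 - 4/7) = 7 - 1/(-95/7) = 7 - 1*(-7/95) = 7 + 7/95 = 672/95 ≈ 7.0737)
G(m, o) = (54 + o)/(2*m) (G(m, o) = (54 + o)/((2*m)) = (54 + o)*(1/(2*m)) = (54 + o)/(2*m))
√(10408 + G(r(t(-2, 5), a), 206)) = √(10408 + (54 + 206)/(2*(672/95))) = √(10408 + (½)*(95/672)*260) = √(10408 + 6175/336) = √(3503263/336) = √73568523/84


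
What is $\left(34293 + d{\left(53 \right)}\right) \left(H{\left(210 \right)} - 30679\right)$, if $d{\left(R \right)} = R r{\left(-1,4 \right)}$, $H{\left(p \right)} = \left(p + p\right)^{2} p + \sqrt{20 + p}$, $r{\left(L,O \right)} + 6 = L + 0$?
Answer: $1255565874962 + 33922 \sqrt{230} \approx 1.2556 \cdot 10^{12}$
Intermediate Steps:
$r{\left(L,O \right)} = -6 + L$ ($r{\left(L,O \right)} = -6 + \left(L + 0\right) = -6 + L$)
$H{\left(p \right)} = \sqrt{20 + p} + 4 p^{3}$ ($H{\left(p \right)} = \left(2 p\right)^{2} p + \sqrt{20 + p} = 4 p^{2} p + \sqrt{20 + p} = 4 p^{3} + \sqrt{20 + p} = \sqrt{20 + p} + 4 p^{3}$)
$d{\left(R \right)} = - 7 R$ ($d{\left(R \right)} = R \left(-6 - 1\right) = R \left(-7\right) = - 7 R$)
$\left(34293 + d{\left(53 \right)}\right) \left(H{\left(210 \right)} - 30679\right) = \left(34293 - 371\right) \left(\left(\sqrt{20 + 210} + 4 \cdot 210^{3}\right) - 30679\right) = \left(34293 - 371\right) \left(\left(\sqrt{230} + 4 \cdot 9261000\right) - 30679\right) = 33922 \left(\left(\sqrt{230} + 37044000\right) - 30679\right) = 33922 \left(\left(37044000 + \sqrt{230}\right) - 30679\right) = 33922 \left(37013321 + \sqrt{230}\right) = 1255565874962 + 33922 \sqrt{230}$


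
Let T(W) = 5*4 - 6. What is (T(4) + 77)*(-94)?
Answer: -8554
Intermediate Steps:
T(W) = 14 (T(W) = 20 - 6 = 14)
(T(4) + 77)*(-94) = (14 + 77)*(-94) = 91*(-94) = -8554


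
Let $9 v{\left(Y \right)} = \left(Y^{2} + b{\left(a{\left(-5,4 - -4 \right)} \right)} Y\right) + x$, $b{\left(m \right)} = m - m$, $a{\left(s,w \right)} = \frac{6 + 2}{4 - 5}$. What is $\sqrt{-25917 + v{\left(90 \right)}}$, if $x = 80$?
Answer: $\frac{i \sqrt{225073}}{3} \approx 158.14 i$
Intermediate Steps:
$a{\left(s,w \right)} = -8$ ($a{\left(s,w \right)} = \frac{8}{-1} = 8 \left(-1\right) = -8$)
$b{\left(m \right)} = 0$
$v{\left(Y \right)} = \frac{80}{9} + \frac{Y^{2}}{9}$ ($v{\left(Y \right)} = \frac{\left(Y^{2} + 0 Y\right) + 80}{9} = \frac{\left(Y^{2} + 0\right) + 80}{9} = \frac{Y^{2} + 80}{9} = \frac{80 + Y^{2}}{9} = \frac{80}{9} + \frac{Y^{2}}{9}$)
$\sqrt{-25917 + v{\left(90 \right)}} = \sqrt{-25917 + \left(\frac{80}{9} + \frac{90^{2}}{9}\right)} = \sqrt{-25917 + \left(\frac{80}{9} + \frac{1}{9} \cdot 8100\right)} = \sqrt{-25917 + \left(\frac{80}{9} + 900\right)} = \sqrt{-25917 + \frac{8180}{9}} = \sqrt{- \frac{225073}{9}} = \frac{i \sqrt{225073}}{3}$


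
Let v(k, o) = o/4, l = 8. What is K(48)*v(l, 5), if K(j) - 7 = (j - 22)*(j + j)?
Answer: 12515/4 ≈ 3128.8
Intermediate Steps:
v(k, o) = o/4 (v(k, o) = o*(1/4) = o/4)
K(j) = 7 + 2*j*(-22 + j) (K(j) = 7 + (j - 22)*(j + j) = 7 + (-22 + j)*(2*j) = 7 + 2*j*(-22 + j))
K(48)*v(l, 5) = (7 - 44*48 + 2*48**2)*((1/4)*5) = (7 - 2112 + 2*2304)*(5/4) = (7 - 2112 + 4608)*(5/4) = 2503*(5/4) = 12515/4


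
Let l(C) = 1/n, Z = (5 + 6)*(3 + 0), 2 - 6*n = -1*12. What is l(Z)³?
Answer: 27/343 ≈ 0.078717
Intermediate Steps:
n = 7/3 (n = ⅓ - (-1)*12/6 = ⅓ - ⅙*(-12) = ⅓ + 2 = 7/3 ≈ 2.3333)
Z = 33 (Z = 11*3 = 33)
l(C) = 3/7 (l(C) = 1/(7/3) = 3/7)
l(Z)³ = (3/7)³ = 27/343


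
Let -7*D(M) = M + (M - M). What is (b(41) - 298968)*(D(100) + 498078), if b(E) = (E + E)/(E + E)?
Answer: -1042332301282/7 ≈ -1.4890e+11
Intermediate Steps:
b(E) = 1 (b(E) = (2*E)/((2*E)) = (2*E)*(1/(2*E)) = 1)
D(M) = -M/7 (D(M) = -(M + (M - M))/7 = -(M + 0)/7 = -M/7)
(b(41) - 298968)*(D(100) + 498078) = (1 - 298968)*(-⅐*100 + 498078) = -298967*(-100/7 + 498078) = -298967*3486446/7 = -1042332301282/7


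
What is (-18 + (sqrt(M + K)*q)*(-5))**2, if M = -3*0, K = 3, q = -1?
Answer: 399 - 180*sqrt(3) ≈ 87.231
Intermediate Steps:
M = 0
(-18 + (sqrt(M + K)*q)*(-5))**2 = (-18 + (sqrt(0 + 3)*(-1))*(-5))**2 = (-18 + (sqrt(3)*(-1))*(-5))**2 = (-18 - sqrt(3)*(-5))**2 = (-18 + 5*sqrt(3))**2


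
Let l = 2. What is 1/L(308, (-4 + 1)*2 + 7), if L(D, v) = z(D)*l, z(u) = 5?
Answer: ⅒ ≈ 0.10000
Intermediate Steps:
L(D, v) = 10 (L(D, v) = 5*2 = 10)
1/L(308, (-4 + 1)*2 + 7) = 1/10 = ⅒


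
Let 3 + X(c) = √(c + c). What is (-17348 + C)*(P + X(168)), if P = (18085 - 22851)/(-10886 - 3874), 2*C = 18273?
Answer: 324469211/14760 - 32846*√21 ≈ -1.2854e+5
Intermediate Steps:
C = 18273/2 (C = (½)*18273 = 18273/2 ≈ 9136.5)
X(c) = -3 + √2*√c (X(c) = -3 + √(c + c) = -3 + √(2*c) = -3 + √2*√c)
P = 2383/7380 (P = -4766/(-14760) = -4766*(-1/14760) = 2383/7380 ≈ 0.32290)
(-17348 + C)*(P + X(168)) = (-17348 + 18273/2)*(2383/7380 + (-3 + √2*√168)) = -16423*(2383/7380 + (-3 + √2*(2*√42)))/2 = -16423*(2383/7380 + (-3 + 4*√21))/2 = -16423*(-19757/7380 + 4*√21)/2 = 324469211/14760 - 32846*√21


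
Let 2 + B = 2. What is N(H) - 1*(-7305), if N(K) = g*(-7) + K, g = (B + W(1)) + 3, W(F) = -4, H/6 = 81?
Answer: 7798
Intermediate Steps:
H = 486 (H = 6*81 = 486)
B = 0 (B = -2 + 2 = 0)
g = -1 (g = (0 - 4) + 3 = -4 + 3 = -1)
N(K) = 7 + K (N(K) = -1*(-7) + K = 7 + K)
N(H) - 1*(-7305) = (7 + 486) - 1*(-7305) = 493 + 7305 = 7798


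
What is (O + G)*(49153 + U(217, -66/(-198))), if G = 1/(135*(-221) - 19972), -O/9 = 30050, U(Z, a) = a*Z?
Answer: -1989240488127076/149421 ≈ -1.3313e+10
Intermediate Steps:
U(Z, a) = Z*a
O = -270450 (O = -9*30050 = -270450)
G = -1/49807 (G = 1/(-29835 - 19972) = 1/(-49807) = -1/49807 ≈ -2.0078e-5)
(O + G)*(49153 + U(217, -66/(-198))) = (-270450 - 1/49807)*(49153 + 217*(-66/(-198))) = -13470303151*(49153 + 217*(-66*(-1/198)))/49807 = -13470303151*(49153 + 217*(⅓))/49807 = -13470303151*(49153 + 217/3)/49807 = -13470303151/49807*147676/3 = -1989240488127076/149421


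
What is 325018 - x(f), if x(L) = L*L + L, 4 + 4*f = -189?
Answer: 5163811/16 ≈ 3.2274e+5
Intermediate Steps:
f = -193/4 (f = -1 + (¼)*(-189) = -1 - 189/4 = -193/4 ≈ -48.250)
x(L) = L + L² (x(L) = L² + L = L + L²)
325018 - x(f) = 325018 - (-193)*(1 - 193/4)/4 = 325018 - (-193)*(-189)/(4*4) = 325018 - 1*36477/16 = 325018 - 36477/16 = 5163811/16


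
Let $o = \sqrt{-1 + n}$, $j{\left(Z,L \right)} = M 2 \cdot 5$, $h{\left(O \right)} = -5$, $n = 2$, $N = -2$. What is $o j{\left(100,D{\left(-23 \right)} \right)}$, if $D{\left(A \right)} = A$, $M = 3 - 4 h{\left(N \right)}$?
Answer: $230$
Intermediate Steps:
$M = 23$ ($M = 3 - -20 = 3 + 20 = 23$)
$j{\left(Z,L \right)} = 230$ ($j{\left(Z,L \right)} = 23 \cdot 2 \cdot 5 = 46 \cdot 5 = 230$)
$o = 1$ ($o = \sqrt{-1 + 2} = \sqrt{1} = 1$)
$o j{\left(100,D{\left(-23 \right)} \right)} = 1 \cdot 230 = 230$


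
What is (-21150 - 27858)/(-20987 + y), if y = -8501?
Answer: 3063/1843 ≈ 1.6620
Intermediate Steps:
(-21150 - 27858)/(-20987 + y) = (-21150 - 27858)/(-20987 - 8501) = -49008/(-29488) = -49008*(-1/29488) = 3063/1843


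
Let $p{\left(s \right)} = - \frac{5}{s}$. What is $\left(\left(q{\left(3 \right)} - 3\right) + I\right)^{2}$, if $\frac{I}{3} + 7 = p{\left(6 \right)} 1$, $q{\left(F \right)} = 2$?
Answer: $\frac{2401}{4} \approx 600.25$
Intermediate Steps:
$I = - \frac{47}{2}$ ($I = -21 + 3 - \frac{5}{6} \cdot 1 = -21 + 3 \left(-5\right) \frac{1}{6} \cdot 1 = -21 + 3 \left(\left(- \frac{5}{6}\right) 1\right) = -21 + 3 \left(- \frac{5}{6}\right) = -21 - \frac{5}{2} = - \frac{47}{2} \approx -23.5$)
$\left(\left(q{\left(3 \right)} - 3\right) + I\right)^{2} = \left(\left(2 - 3\right) - \frac{47}{2}\right)^{2} = \left(-1 - \frac{47}{2}\right)^{2} = \left(- \frac{49}{2}\right)^{2} = \frac{2401}{4}$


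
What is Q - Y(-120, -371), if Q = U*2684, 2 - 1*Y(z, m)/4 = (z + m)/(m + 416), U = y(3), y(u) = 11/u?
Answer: 440536/45 ≈ 9789.7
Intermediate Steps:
U = 11/3 ≈ 3.6667
Y(z, m) = 8 - 4*(m + z)/(416 + m) (Y(z, m) = 8 - 4*(z + m)/(m + 416) = 8 - 4*(m + z)/(416 + m))
Q = 29524/3 (Q = (11/3)*2684 = 29524/3 ≈ 9841.3)
Q - Y(-120, -371) = 29524/3 - 4*(832 - 371 - 1*(-120))/(416 - 371) = 29524/3 - 4*(832 - 371 + 120)/45 = 29524/3 - 4*581/45 = 29524/3 - 1*2324/45 = 29524/3 - 2324/45 = 440536/45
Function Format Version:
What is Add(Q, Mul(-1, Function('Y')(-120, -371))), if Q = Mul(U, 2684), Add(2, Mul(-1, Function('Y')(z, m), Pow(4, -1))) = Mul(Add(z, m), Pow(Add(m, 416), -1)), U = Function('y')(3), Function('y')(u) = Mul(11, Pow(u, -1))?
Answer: Rational(440536, 45) ≈ 9789.7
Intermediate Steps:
U = Rational(11, 3) (U = Mul(11, Pow(3, -1)) = Mul(11, Rational(1, 3)) = Rational(11, 3) ≈ 3.6667)
Function('Y')(z, m) = Add(8, Mul(-4, Pow(Add(416, m), -1), Add(m, z))) (Function('Y')(z, m) = Add(8, Mul(-4, Mul(Add(z, m), Pow(Add(m, 416), -1)))) = Add(8, Mul(-4, Mul(Add(m, z), Pow(Add(416, m), -1)))) = Add(8, Mul(-4, Mul(Pow(Add(416, m), -1), Add(m, z)))) = Add(8, Mul(-4, Pow(Add(416, m), -1), Add(m, z))))
Q = Rational(29524, 3) (Q = Mul(Rational(11, 3), 2684) = Rational(29524, 3) ≈ 9841.3)
Add(Q, Mul(-1, Function('Y')(-120, -371))) = Add(Rational(29524, 3), Mul(-1, Mul(4, Pow(Add(416, -371), -1), Add(832, -371, Mul(-1, -120))))) = Add(Rational(29524, 3), Mul(-1, Mul(4, Pow(45, -1), Add(832, -371, 120)))) = Add(Rational(29524, 3), Mul(-1, Mul(4, Rational(1, 45), 581))) = Add(Rational(29524, 3), Mul(-1, Rational(2324, 45))) = Add(Rational(29524, 3), Rational(-2324, 45)) = Rational(440536, 45)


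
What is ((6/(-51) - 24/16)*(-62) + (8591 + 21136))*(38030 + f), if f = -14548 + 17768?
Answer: 20916390000/17 ≈ 1.2304e+9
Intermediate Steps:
f = 3220
((6/(-51) - 24/16)*(-62) + (8591 + 21136))*(38030 + f) = ((6/(-51) - 24/16)*(-62) + (8591 + 21136))*(38030 + 3220) = ((6*(-1/51) - 24*1/16)*(-62) + 29727)*41250 = ((-2/17 - 3/2)*(-62) + 29727)*41250 = (-55/34*(-62) + 29727)*41250 = (1705/17 + 29727)*41250 = (507064/17)*41250 = 20916390000/17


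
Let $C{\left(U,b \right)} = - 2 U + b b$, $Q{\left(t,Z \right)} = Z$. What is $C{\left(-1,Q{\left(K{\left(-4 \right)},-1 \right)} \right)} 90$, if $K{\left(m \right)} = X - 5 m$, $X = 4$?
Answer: $270$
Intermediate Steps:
$K{\left(m \right)} = 4 - 5 m$
$C{\left(U,b \right)} = b^{2} - 2 U$ ($C{\left(U,b \right)} = - 2 U + b^{2} = b^{2} - 2 U$)
$C{\left(-1,Q{\left(K{\left(-4 \right)},-1 \right)} \right)} 90 = \left(\left(-1\right)^{2} - -2\right) 90 = \left(1 + 2\right) 90 = 3 \cdot 90 = 270$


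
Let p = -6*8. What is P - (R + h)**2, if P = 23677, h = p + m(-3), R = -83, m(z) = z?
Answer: 5721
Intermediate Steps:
p = -48
h = -51 (h = -48 - 3 = -51)
P - (R + h)**2 = 23677 - (-83 - 51)**2 = 23677 - 1*(-134)**2 = 23677 - 1*17956 = 23677 - 17956 = 5721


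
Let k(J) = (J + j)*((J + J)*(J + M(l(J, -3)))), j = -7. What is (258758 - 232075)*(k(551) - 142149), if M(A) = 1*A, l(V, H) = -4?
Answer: 8746094690521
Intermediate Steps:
M(A) = A
k(J) = 2*J*(-7 + J)*(-4 + J) (k(J) = (J - 7)*((J + J)*(J - 4)) = (-7 + J)*((2*J)*(-4 + J)) = (-7 + J)*(2*J*(-4 + J)) = 2*J*(-7 + J)*(-4 + J))
(258758 - 232075)*(k(551) - 142149) = (258758 - 232075)*(2*551*(28 + 551² - 11*551) - 142149) = 26683*(2*551*(28 + 303601 - 6061) - 142149) = 26683*(2*551*297568 - 142149) = 26683*(327919936 - 142149) = 26683*327777787 = 8746094690521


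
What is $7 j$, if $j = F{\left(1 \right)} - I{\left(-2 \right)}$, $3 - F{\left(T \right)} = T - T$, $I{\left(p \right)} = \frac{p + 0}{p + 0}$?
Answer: $14$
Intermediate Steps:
$I{\left(p \right)} = 1$ ($I{\left(p \right)} = \frac{p}{p} = 1$)
$F{\left(T \right)} = 3$ ($F{\left(T \right)} = 3 - \left(T - T\right) = 3 - 0 = 3 + 0 = 3$)
$j = 2$ ($j = 3 - 1 = 2$)
$7 j = 7 \cdot 2 = 14$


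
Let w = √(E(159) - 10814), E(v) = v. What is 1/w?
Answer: -I*√10655/10655 ≈ -0.0096878*I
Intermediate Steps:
w = I*√10655 (w = √(159 - 10814) = √(-10655) = I*√10655 ≈ 103.22*I)
1/w = 1/(I*√10655) = -I*√10655/10655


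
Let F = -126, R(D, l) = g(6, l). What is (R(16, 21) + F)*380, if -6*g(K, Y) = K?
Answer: -48260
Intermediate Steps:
g(K, Y) = -K/6
R(D, l) = -1 (R(D, l) = -⅙*6 = -1)
(R(16, 21) + F)*380 = (-1 - 126)*380 = -127*380 = -48260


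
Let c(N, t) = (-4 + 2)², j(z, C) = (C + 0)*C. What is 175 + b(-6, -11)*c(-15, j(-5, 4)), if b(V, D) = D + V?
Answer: 107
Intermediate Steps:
j(z, C) = C² (j(z, C) = C*C = C²)
c(N, t) = 4 (c(N, t) = (-2)² = 4)
175 + b(-6, -11)*c(-15, j(-5, 4)) = 175 + (-11 - 6)*4 = 175 - 17*4 = 175 - 68 = 107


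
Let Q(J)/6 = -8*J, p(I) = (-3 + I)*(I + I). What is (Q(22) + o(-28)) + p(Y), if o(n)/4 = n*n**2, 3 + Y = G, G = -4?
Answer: -88724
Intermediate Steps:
Y = -7 (Y = -3 - 4 = -7)
p(I) = 2*I*(-3 + I) (p(I) = (-3 + I)*(2*I) = 2*I*(-3 + I))
o(n) = 4*n**3 (o(n) = 4*(n*n**2) = 4*n**3)
Q(J) = -48*J (Q(J) = 6*(-8*J) = -48*J)
(Q(22) + o(-28)) + p(Y) = (-48*22 + 4*(-28)**3) + 2*(-7)*(-3 - 7) = (-1056 + 4*(-21952)) + 2*(-7)*(-10) = (-1056 - 87808) + 140 = -88864 + 140 = -88724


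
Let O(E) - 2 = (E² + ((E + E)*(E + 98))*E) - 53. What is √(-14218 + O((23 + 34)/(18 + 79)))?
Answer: I*√1257166124470/9409 ≈ 119.17*I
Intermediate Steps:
O(E) = -51 + E² + 2*E²*(98 + E) (O(E) = 2 + ((E² + ((E + E)*(E + 98))*E) - 53) = 2 + ((E² + ((2*E)*(98 + E))*E) - 53) = 2 + ((E² + (2*E*(98 + E))*E) - 53) = 2 + ((E² + 2*E²*(98 + E)) - 53) = 2 + (-53 + E² + 2*E²*(98 + E)) = -51 + E² + 2*E²*(98 + E))
√(-14218 + O((23 + 34)/(18 + 79))) = √(-14218 + (-51 + 2*((23 + 34)/(18 + 79))³ + 197*((23 + 34)/(18 + 79))²)) = √(-14218 + (-51 + 2*(57/97)³ + 197*(57/97)²)) = √(-14218 + (-51 + 2*(185193/912673) + 197*(3249/9409))) = √(-14218 + (-51 + 370386/912673 + 640053/9409)) = √(-14218 + 15909204/912673) = √(-12960475510/912673) = I*√1257166124470/9409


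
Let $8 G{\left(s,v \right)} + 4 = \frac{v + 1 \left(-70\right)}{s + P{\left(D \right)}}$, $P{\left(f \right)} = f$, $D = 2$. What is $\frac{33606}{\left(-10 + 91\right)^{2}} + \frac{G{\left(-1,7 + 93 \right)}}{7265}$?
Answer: $\frac{108519517}{21184740} \approx 5.1225$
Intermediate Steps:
$G{\left(s,v \right)} = - \frac{1}{2} + \frac{-70 + v}{8 \left(2 + s\right)}$ ($G{\left(s,v \right)} = - \frac{1}{2} + \frac{\left(v + 1 \left(-70\right)\right) \frac{1}{s + 2}}{8} = - \frac{1}{2} + \frac{\left(v - 70\right) \frac{1}{2 + s}}{8} = - \frac{1}{2} + \frac{\left(-70 + v\right) \frac{1}{2 + s}}{8} = - \frac{1}{2} + \frac{\frac{1}{2 + s} \left(-70 + v\right)}{8} = - \frac{1}{2} + \frac{-70 + v}{8 \left(2 + s\right)}$)
$\frac{33606}{\left(-10 + 91\right)^{2}} + \frac{G{\left(-1,7 + 93 \right)}}{7265} = \frac{33606}{\left(-10 + 91\right)^{2}} + \frac{\frac{1}{8} \frac{1}{2 - 1} \left(-78 + \left(7 + 93\right) - -4\right)}{7265} = \frac{33606}{81^{2}} + \frac{-78 + 100 + 4}{8 \cdot 1} \cdot \frac{1}{7265} = \frac{33606}{6561} + \frac{1}{8} \cdot 1 \cdot 26 \cdot \frac{1}{7265} = 33606 \cdot \frac{1}{6561} + \frac{13}{4} \cdot \frac{1}{7265} = \frac{3734}{729} + \frac{13}{29060} = \frac{108519517}{21184740}$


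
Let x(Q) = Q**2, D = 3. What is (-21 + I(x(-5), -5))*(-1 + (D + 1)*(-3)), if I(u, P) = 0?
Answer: 273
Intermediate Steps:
(-21 + I(x(-5), -5))*(-1 + (D + 1)*(-3)) = (-21 + 0)*(-1 + (3 + 1)*(-3)) = -21*(-1 + 4*(-3)) = -21*(-1 - 12) = -21*(-13) = 273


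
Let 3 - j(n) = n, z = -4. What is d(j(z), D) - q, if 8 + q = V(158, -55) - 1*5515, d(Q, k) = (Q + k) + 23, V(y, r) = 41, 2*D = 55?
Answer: 11079/2 ≈ 5539.5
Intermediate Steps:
D = 55/2 (D = (1/2)*55 = 55/2 ≈ 27.500)
j(n) = 3 - n
d(Q, k) = 23 + Q + k
q = -5482 (q = -8 + (41 - 1*5515) = -8 + (41 - 5515) = -8 - 5474 = -5482)
d(j(z), D) - q = (23 + (3 - 1*(-4)) + 55/2) - 1*(-5482) = (23 + (3 + 4) + 55/2) + 5482 = (23 + 7 + 55/2) + 5482 = 115/2 + 5482 = 11079/2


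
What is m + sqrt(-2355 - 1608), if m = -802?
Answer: -802 + I*sqrt(3963) ≈ -802.0 + 62.952*I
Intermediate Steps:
m + sqrt(-2355 - 1608) = -802 + sqrt(-2355 - 1608) = -802 + sqrt(-3963) = -802 + I*sqrt(3963)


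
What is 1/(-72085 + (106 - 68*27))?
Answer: -1/73815 ≈ -1.3547e-5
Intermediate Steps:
1/(-72085 + (106 - 68*27)) = 1/(-72085 + (106 - 1836)) = 1/(-72085 - 1730) = 1/(-73815) = -1/73815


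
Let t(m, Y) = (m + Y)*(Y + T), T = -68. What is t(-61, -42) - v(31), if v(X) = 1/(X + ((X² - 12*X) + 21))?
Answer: 7262529/641 ≈ 11330.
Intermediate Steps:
t(m, Y) = (-68 + Y)*(Y + m) (t(m, Y) = (m + Y)*(Y - 68) = (Y + m)*(-68 + Y) = (-68 + Y)*(Y + m))
v(X) = 1/(21 + X² - 11*X) (v(X) = 1/(X + (21 + X² - 12*X)) = 1/(21 + X² - 11*X))
t(-61, -42) - v(31) = ((-42)² - 68*(-42) - 68*(-61) - 42*(-61)) - 1/(21 + 31² - 11*31) = (1764 + 2856 + 4148 + 2562) - 1/(21 + 961 - 341) = 11330 - 1/641 = 7262529/641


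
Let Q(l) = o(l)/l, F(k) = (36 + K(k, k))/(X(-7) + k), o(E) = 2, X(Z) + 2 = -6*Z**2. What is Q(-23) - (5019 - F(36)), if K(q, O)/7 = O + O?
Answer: -1501328/299 ≈ -5021.2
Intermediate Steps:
X(Z) = -2 - 6*Z**2
K(q, O) = 14*O (K(q, O) = 7*(O + O) = 7*(2*O) = 14*O)
F(k) = (36 + 14*k)/(-296 + k) (F(k) = (36 + 14*k)/((-2 - 6*(-7)**2) + k) = (36 + 14*k)/((-2 - 6*49) + k) = (36 + 14*k)/((-2 - 294) + k) = (36 + 14*k)/(-296 + k))
Q(l) = 2/l
Q(-23) - (5019 - F(36)) = 2/(-23) - (5019 - 2*(18 + 7*36)/(-296 + 36)) = 2*(-1/23) - (5019 - 2*(18 + 252)/(-260)) = -2/23 - (5019 - 2*(-1)*270/260) = -2/23 - (5019 - 1*(-27/13)) = -2/23 - (5019 + 27/13) = -2/23 - 1*65274/13 = -2/23 - 65274/13 = -1501328/299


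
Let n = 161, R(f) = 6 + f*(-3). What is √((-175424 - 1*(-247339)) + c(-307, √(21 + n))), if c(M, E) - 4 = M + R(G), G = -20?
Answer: √71678 ≈ 267.73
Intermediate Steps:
R(f) = 6 - 3*f
c(M, E) = 70 + M (c(M, E) = 4 + (M + (6 - 3*(-20))) = 4 + (M + (6 + 60)) = 4 + (M + 66) = 4 + (66 + M) = 70 + M)
√((-175424 - 1*(-247339)) + c(-307, √(21 + n))) = √((-175424 - 1*(-247339)) + (70 - 307)) = √((-175424 + 247339) - 237) = √(71915 - 237) = √71678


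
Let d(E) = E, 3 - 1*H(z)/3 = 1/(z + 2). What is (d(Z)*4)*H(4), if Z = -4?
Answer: -136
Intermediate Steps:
H(z) = 9 - 3/(2 + z) (H(z) = 9 - 3/(z + 2) = 9 - 3/(2 + z))
(d(Z)*4)*H(4) = (-4*4)*(3*(5 + 3*4)/(2 + 4)) = -48*(5 + 12)/6 = -48*17/6 = -16*17/2 = -136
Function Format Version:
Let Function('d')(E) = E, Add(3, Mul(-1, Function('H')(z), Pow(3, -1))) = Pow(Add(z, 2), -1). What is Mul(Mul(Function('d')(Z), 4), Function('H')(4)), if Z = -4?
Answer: -136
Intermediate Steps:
Function('H')(z) = Add(9, Mul(-3, Pow(Add(2, z), -1))) (Function('H')(z) = Add(9, Mul(-3, Pow(Add(z, 2), -1))) = Add(9, Mul(-3, Pow(Add(2, z), -1))))
Mul(Mul(Function('d')(Z), 4), Function('H')(4)) = Mul(Mul(-4, 4), Mul(3, Pow(Add(2, 4), -1), Add(5, Mul(3, 4)))) = Mul(-16, Mul(3, Pow(6, -1), Add(5, 12))) = Mul(-16, Mul(3, Rational(1, 6), 17)) = Mul(-16, Rational(17, 2)) = -136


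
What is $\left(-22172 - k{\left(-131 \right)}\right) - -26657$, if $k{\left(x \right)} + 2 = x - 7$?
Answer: $4625$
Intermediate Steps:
$k{\left(x \right)} = -9 + x$ ($k{\left(x \right)} = -2 + \left(x - 7\right) = -2 + \left(-7 + x\right) = -9 + x$)
$\left(-22172 - k{\left(-131 \right)}\right) - -26657 = \left(-22172 - \left(-9 - 131\right)\right) - -26657 = \left(-22172 - -140\right) + 26657 = \left(-22172 + 140\right) + 26657 = -22032 + 26657 = 4625$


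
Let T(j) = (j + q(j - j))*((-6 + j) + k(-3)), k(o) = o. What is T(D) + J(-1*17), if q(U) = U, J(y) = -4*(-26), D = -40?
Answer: 2064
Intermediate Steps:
J(y) = 104
T(j) = j*(-9 + j) (T(j) = (j + (j - j))*((-6 + j) - 3) = (j + 0)*(-9 + j) = j*(-9 + j))
T(D) + J(-1*17) = -40*(-9 - 40) + 104 = -40*(-49) + 104 = 1960 + 104 = 2064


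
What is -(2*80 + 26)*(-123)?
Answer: 22878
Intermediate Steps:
-(2*80 + 26)*(-123) = -(160 + 26)*(-123) = -186*(-123) = -1*(-22878) = 22878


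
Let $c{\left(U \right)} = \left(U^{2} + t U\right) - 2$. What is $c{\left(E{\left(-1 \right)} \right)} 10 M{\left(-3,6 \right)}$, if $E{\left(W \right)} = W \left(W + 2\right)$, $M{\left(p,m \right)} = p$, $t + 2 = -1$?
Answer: $-60$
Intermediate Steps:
$t = -3$ ($t = -2 - 1 = -3$)
$E{\left(W \right)} = W \left(2 + W\right)$
$c{\left(U \right)} = -2 + U^{2} - 3 U$ ($c{\left(U \right)} = \left(U^{2} - 3 U\right) - 2 = -2 + U^{2} - 3 U$)
$c{\left(E{\left(-1 \right)} \right)} 10 M{\left(-3,6 \right)} = \left(-2 + \left(- (2 - 1)\right)^{2} - 3 \left(- (2 - 1)\right)\right) 10 \left(-3\right) = \left(-2 + \left(\left(-1\right) 1\right)^{2} - 3 \left(\left(-1\right) 1\right)\right) 10 \left(-3\right) = \left(-2 + \left(-1\right)^{2} - -3\right) 10 \left(-3\right) = \left(-2 + 1 + 3\right) 10 \left(-3\right) = 2 \cdot 10 \left(-3\right) = 20 \left(-3\right) = -60$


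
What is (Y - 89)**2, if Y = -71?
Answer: 25600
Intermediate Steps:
(Y - 89)**2 = (-71 - 89)**2 = (-160)**2 = 25600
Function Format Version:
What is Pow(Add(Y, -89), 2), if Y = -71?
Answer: 25600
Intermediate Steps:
Pow(Add(Y, -89), 2) = Pow(Add(-71, -89), 2) = Pow(-160, 2) = 25600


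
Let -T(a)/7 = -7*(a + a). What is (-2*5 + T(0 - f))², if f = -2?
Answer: 34596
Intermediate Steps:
T(a) = 98*a (T(a) = -(-49)*(a + a) = -(-49)*2*a = -(-98)*a = 98*a)
(-2*5 + T(0 - f))² = (-2*5 + 98*(0 - 1*(-2)))² = (-10 + 98*(0 + 2))² = (-10 + 98*2)² = (-10 + 196)² = 186² = 34596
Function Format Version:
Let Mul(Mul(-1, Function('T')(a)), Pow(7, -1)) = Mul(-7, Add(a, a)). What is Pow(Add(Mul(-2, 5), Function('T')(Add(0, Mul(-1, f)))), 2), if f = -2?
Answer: 34596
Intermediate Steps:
Function('T')(a) = Mul(98, a) (Function('T')(a) = Mul(-7, Mul(-7, Add(a, a))) = Mul(-7, Mul(-7, Mul(2, a))) = Mul(-7, Mul(-14, a)) = Mul(98, a))
Pow(Add(Mul(-2, 5), Function('T')(Add(0, Mul(-1, f)))), 2) = Pow(Add(Mul(-2, 5), Mul(98, Add(0, Mul(-1, -2)))), 2) = Pow(Add(-10, Mul(98, Add(0, 2))), 2) = Pow(Add(-10, Mul(98, 2)), 2) = Pow(Add(-10, 196), 2) = Pow(186, 2) = 34596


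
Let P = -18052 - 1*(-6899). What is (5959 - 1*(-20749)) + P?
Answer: 15555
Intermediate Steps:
P = -11153 (P = -18052 + 6899 = -11153)
(5959 - 1*(-20749)) + P = (5959 - 1*(-20749)) - 11153 = (5959 + 20749) - 11153 = 26708 - 11153 = 15555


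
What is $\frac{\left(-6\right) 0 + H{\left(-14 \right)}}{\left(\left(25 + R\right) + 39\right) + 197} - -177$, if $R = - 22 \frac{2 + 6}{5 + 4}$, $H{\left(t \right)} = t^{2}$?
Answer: $\frac{386385}{2173} \approx 177.81$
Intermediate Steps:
$R = - \frac{176}{9}$ ($R = - 22 \cdot \frac{8}{9} = - 22 \cdot 8 \cdot \frac{1}{9} = \left(-22\right) \frac{8}{9} = - \frac{176}{9} \approx -19.556$)
$\frac{\left(-6\right) 0 + H{\left(-14 \right)}}{\left(\left(25 + R\right) + 39\right) + 197} - -177 = \frac{\left(-6\right) 0 + \left(-14\right)^{2}}{\left(\left(25 - \frac{176}{9}\right) + 39\right) + 197} - -177 = \frac{0 + 196}{\left(\frac{49}{9} + 39\right) + 197} + 177 = \frac{196}{\frac{400}{9} + 197} + 177 = \frac{196}{\frac{2173}{9}} + 177 = 196 \cdot \frac{9}{2173} + 177 = \frac{1764}{2173} + 177 = \frac{386385}{2173}$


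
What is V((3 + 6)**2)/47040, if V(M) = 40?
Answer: 1/1176 ≈ 0.00085034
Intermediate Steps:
V((3 + 6)**2)/47040 = 40/47040 = 40*(1/47040) = 1/1176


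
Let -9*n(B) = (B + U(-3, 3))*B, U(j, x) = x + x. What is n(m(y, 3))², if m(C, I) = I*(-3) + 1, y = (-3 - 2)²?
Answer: 256/81 ≈ 3.1605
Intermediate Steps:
U(j, x) = 2*x
y = 25 (y = (-5)² = 25)
m(C, I) = 1 - 3*I (m(C, I) = -3*I + 1 = 1 - 3*I)
n(B) = -B*(6 + B)/9 (n(B) = -(B + 2*3)*B/9 = -(B + 6)*B/9 = -(6 + B)*B/9 = -B*(6 + B)/9)
n(m(y, 3))² = (-(1 - 3*3)*(6 + (1 - 3*3))/9)² = (-(1 - 9)*(6 + (1 - 9))/9)² = (-⅑*(-8)*(6 - 8))² = (-⅑*(-8)*(-2))² = (-16/9)² = 256/81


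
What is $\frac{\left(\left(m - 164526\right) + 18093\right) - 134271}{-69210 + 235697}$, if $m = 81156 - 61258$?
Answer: $- \frac{260806}{166487} \approx -1.5665$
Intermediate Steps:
$m = 19898$ ($m = 81156 - 61258 = 19898$)
$\frac{\left(\left(m - 164526\right) + 18093\right) - 134271}{-69210 + 235697} = \frac{\left(\left(19898 - 164526\right) + 18093\right) - 134271}{-69210 + 235697} = \frac{\left(-144628 + 18093\right) - 134271}{166487} = \left(-126535 - 134271\right) \frac{1}{166487} = \left(-260806\right) \frac{1}{166487} = - \frac{260806}{166487}$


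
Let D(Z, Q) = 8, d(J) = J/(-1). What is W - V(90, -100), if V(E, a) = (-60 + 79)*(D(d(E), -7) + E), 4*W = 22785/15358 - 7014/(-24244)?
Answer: -49509345949/26595668 ≈ -1861.6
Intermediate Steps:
d(J) = -J (d(J) = J*(-1) = -J)
W = 11787867/26595668 (W = (22785/15358 - 7014/(-24244))/4 = (22785*(1/15358) - 7014*(-1/24244))/4 = (3255/2194 + 3507/12122)/4 = (¼)*(11787867/6648917) = 11787867/26595668 ≈ 0.44322)
V(E, a) = 152 + 19*E (V(E, a) = (-60 + 79)*(8 + E) = 19*(8 + E) = 152 + 19*E)
W - V(90, -100) = 11787867/26595668 - (152 + 19*90) = 11787867/26595668 - (152 + 1710) = 11787867/26595668 - 1*1862 = 11787867/26595668 - 1862 = -49509345949/26595668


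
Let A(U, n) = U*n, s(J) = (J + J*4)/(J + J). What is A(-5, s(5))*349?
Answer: -8725/2 ≈ -4362.5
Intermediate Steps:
s(J) = 5/2 (s(J) = (J + 4*J)/((2*J)) = (5*J)*(1/(2*J)) = 5/2)
A(-5, s(5))*349 = -5*5/2*349 = -25/2*349 = -8725/2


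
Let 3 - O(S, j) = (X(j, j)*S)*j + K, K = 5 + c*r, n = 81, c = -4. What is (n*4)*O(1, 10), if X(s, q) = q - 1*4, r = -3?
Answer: -23976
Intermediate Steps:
X(s, q) = -4 + q (X(s, q) = q - 4 = -4 + q)
K = 17 (K = 5 - 4*(-3) = 5 + 12 = 17)
O(S, j) = -14 - S*j*(-4 + j) (O(S, j) = 3 - (((-4 + j)*S)*j + 17) = 3 - ((S*(-4 + j))*j + 17) = 3 - (S*j*(-4 + j) + 17) = 3 - (17 + S*j*(-4 + j)) = 3 + (-17 - S*j*(-4 + j)) = -14 - S*j*(-4 + j))
(n*4)*O(1, 10) = (81*4)*(-14 - 1*1*10*(-4 + 10)) = 324*(-14 - 1*1*10*6) = 324*(-14 - 60) = 324*(-74) = -23976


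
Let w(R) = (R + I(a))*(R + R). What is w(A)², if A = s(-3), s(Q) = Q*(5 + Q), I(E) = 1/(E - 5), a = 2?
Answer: 5776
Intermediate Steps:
I(E) = 1/(-5 + E)
A = -6 (A = -3*(5 - 3) = -3*2 = -6)
w(R) = 2*R*(-⅓ + R) (w(R) = (R + 1/(-5 + 2))*(R + R) = (R + 1/(-3))*(2*R) = (R - ⅓)*(2*R) = (-⅓ + R)*(2*R) = 2*R*(-⅓ + R))
w(A)² = ((⅔)*(-6)*(-1 + 3*(-6)))² = ((⅔)*(-6)*(-1 - 18))² = ((⅔)*(-6)*(-19))² = 76² = 5776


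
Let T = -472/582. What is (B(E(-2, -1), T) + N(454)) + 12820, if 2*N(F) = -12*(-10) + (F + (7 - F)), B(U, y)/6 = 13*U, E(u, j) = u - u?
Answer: 25767/2 ≈ 12884.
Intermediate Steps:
E(u, j) = 0
T = -236/291 (T = -472*1/582 = -236/291 ≈ -0.81100)
B(U, y) = 78*U (B(U, y) = 6*(13*U) = 78*U)
N(F) = 127/2 (N(F) = (-12*(-10) + (F + (7 - F)))/2 = (120 + 7)/2 = (1/2)*127 = 127/2)
(B(E(-2, -1), T) + N(454)) + 12820 = (78*0 + 127/2) + 12820 = (0 + 127/2) + 12820 = 127/2 + 12820 = 25767/2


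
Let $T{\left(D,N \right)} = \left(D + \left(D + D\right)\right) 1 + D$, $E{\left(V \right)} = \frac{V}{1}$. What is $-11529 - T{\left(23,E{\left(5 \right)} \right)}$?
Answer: $-11621$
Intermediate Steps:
$E{\left(V \right)} = V$ ($E{\left(V \right)} = V 1 = V$)
$T{\left(D,N \right)} = 4 D$ ($T{\left(D,N \right)} = \left(D + 2 D\right) 1 + D = 3 D 1 + D = 3 D + D = 4 D$)
$-11529 - T{\left(23,E{\left(5 \right)} \right)} = -11529 - 4 \cdot 23 = -11529 - 92 = -11621$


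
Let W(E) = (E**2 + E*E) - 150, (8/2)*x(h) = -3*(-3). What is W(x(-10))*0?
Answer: 0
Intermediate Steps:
x(h) = 9/4 (x(h) = (-3*(-3))/4 = (1/4)*9 = 9/4)
W(E) = -150 + 2*E**2 (W(E) = (E**2 + E**2) - 150 = 2*E**2 - 150 = -150 + 2*E**2)
W(x(-10))*0 = (-150 + 2*(9/4)**2)*0 = (-150 + 2*(81/16))*0 = (-150 + 81/8)*0 = -1119/8*0 = 0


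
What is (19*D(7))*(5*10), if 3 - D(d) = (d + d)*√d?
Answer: 2850 - 13300*√7 ≈ -32339.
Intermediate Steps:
D(d) = 3 - 2*d^(3/2) (D(d) = 3 - (d + d)*√d = 3 - 2*d*√d = 3 - 2*d^(3/2))
(19*D(7))*(5*10) = (19*(3 - 14*√7))*(5*10) = (19*(3 - 14*√7))*50 = (57 - 266*√7)*50 = 2850 - 13300*√7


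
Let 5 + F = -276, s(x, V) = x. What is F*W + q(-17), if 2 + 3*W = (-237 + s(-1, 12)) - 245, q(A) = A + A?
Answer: 136183/3 ≈ 45394.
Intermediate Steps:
q(A) = 2*A
F = -281 (F = -5 - 276 = -281)
W = -485/3 (W = -⅔ + ((-237 - 1) - 245)/3 = -⅔ + (-238 - 245)/3 = -⅔ + (⅓)*(-483) = -⅔ - 161 = -485/3 ≈ -161.67)
F*W + q(-17) = -281*(-485/3) + 2*(-17) = 136285/3 - 34 = 136183/3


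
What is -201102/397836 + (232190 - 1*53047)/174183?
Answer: 2013388049/3849792666 ≈ 0.52299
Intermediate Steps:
-201102/397836 + (232190 - 1*53047)/174183 = -201102*1/397836 + (232190 - 53047)*(1/174183) = -33517/66306 + 179143*(1/174183) = -33517/66306 + 179143/174183 = 2013388049/3849792666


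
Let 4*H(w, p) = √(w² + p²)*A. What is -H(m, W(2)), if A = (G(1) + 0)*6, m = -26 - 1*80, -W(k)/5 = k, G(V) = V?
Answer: -3*√2834 ≈ -159.71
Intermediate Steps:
W(k) = -5*k
m = -106 (m = -26 - 80 = -106)
A = 6 (A = (1 + 0)*6 = 1*6 = 6)
H(w, p) = 3*√(p² + w²)/2 (H(w, p) = (√(w² + p²)*6)/4 = (√(p² + w²)*6)/4 = (6*√(p² + w²))/4 = 3*√(p² + w²)/2)
-H(m, W(2)) = -3*√((-5*2)² + (-106)²)/2 = -3*√((-10)² + 11236)/2 = -3*√(100 + 11236)/2 = -3*√11336/2 = -3*2*√2834/2 = -3*√2834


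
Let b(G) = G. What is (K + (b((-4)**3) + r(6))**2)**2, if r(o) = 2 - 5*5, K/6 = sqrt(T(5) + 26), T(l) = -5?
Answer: 57290517 + 90828*sqrt(21) ≈ 5.7707e+7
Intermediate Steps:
K = 6*sqrt(21) (K = 6*sqrt(-5 + 26) = 6*sqrt(21) ≈ 27.495)
r(o) = -23 (r(o) = 2 - 25 = -23)
(K + (b((-4)**3) + r(6))**2)**2 = (6*sqrt(21) + ((-4)**3 - 23)**2)**2 = (6*sqrt(21) + (-64 - 23)**2)**2 = (6*sqrt(21) + (-87)**2)**2 = (6*sqrt(21) + 7569)**2 = (7569 + 6*sqrt(21))**2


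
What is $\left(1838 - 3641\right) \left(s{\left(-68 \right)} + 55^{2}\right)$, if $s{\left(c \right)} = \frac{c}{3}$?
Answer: $-5413207$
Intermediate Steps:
$s{\left(c \right)} = \frac{c}{3}$ ($s{\left(c \right)} = c \frac{1}{3} = \frac{c}{3}$)
$\left(1838 - 3641\right) \left(s{\left(-68 \right)} + 55^{2}\right) = \left(1838 - 3641\right) \left(\frac{1}{3} \left(-68\right) + 55^{2}\right) = - 1803 \left(- \frac{68}{3} + 3025\right) = \left(-1803\right) \frac{9007}{3} = -5413207$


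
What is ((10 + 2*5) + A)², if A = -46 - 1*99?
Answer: 15625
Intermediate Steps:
A = -145 (A = -46 - 99 = -145)
((10 + 2*5) + A)² = ((10 + 2*5) - 145)² = ((10 + 10) - 145)² = (20 - 145)² = (-125)² = 15625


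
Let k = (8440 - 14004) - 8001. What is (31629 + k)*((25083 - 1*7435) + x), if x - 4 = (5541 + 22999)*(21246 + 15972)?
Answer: 19187930735808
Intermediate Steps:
x = 1062201724 (x = 4 + (5541 + 22999)*(21246 + 15972) = 4 + 28540*37218 = 4 + 1062201720 = 1062201724)
k = -13565 (k = -5564 - 8001 = -13565)
(31629 + k)*((25083 - 1*7435) + x) = (31629 - 13565)*((25083 - 1*7435) + 1062201724) = 18064*((25083 - 7435) + 1062201724) = 18064*(17648 + 1062201724) = 18064*1062219372 = 19187930735808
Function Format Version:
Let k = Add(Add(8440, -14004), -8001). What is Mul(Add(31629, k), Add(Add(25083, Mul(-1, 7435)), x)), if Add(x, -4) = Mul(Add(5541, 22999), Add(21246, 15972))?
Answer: 19187930735808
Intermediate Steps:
x = 1062201724 (x = Add(4, Mul(Add(5541, 22999), Add(21246, 15972))) = Add(4, Mul(28540, 37218)) = Add(4, 1062201720) = 1062201724)
k = -13565 (k = Add(-5564, -8001) = -13565)
Mul(Add(31629, k), Add(Add(25083, Mul(-1, 7435)), x)) = Mul(Add(31629, -13565), Add(Add(25083, Mul(-1, 7435)), 1062201724)) = Mul(18064, Add(Add(25083, -7435), 1062201724)) = Mul(18064, Add(17648, 1062201724)) = Mul(18064, 1062219372) = 19187930735808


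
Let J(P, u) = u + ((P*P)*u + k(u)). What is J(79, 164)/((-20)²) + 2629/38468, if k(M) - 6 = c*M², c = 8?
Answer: 5957199377/1923400 ≈ 3097.2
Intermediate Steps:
k(M) = 6 + 8*M²
J(P, u) = 6 + u + 8*u² + u*P² (J(P, u) = u + ((P*P)*u + (6 + 8*u²)) = u + (P²*u + (6 + 8*u²)) = u + (u*P² + (6 + 8*u²)) = u + (6 + 8*u² + u*P²) = 6 + u + 8*u² + u*P²)
J(79, 164)/((-20)²) + 2629/38468 = (6 + 164 + 8*164² + 164*79²)/((-20)²) + 2629/38468 = (6 + 164 + 8*26896 + 164*6241)/400 + 2629*(1/38468) = (6 + 164 + 215168 + 1023524)*(1/400) + 2629/38468 = 1238862*(1/400) + 2629/38468 = 619431/200 + 2629/38468 = 5957199377/1923400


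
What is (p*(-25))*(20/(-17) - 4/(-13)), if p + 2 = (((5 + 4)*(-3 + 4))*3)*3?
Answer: 379200/221 ≈ 1715.8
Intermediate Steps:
p = 79 (p = -2 + (((5 + 4)*(-3 + 4))*3)*3 = -2 + ((9*1)*3)*3 = -2 + (9*3)*3 = -2 + 27*3 = -2 + 81 = 79)
(p*(-25))*(20/(-17) - 4/(-13)) = (79*(-25))*(20/(-17) - 4/(-13)) = -1975*(20*(-1/17) - 4*(-1/13)) = -1975*(-20/17 + 4/13) = -1975*(-192/221) = 379200/221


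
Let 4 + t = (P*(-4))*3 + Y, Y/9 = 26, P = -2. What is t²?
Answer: 64516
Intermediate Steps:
Y = 234 (Y = 9*26 = 234)
t = 254 (t = -4 + (-2*(-4)*3 + 234) = -4 + (8*3 + 234) = -4 + (24 + 234) = -4 + 258 = 254)
t² = 254² = 64516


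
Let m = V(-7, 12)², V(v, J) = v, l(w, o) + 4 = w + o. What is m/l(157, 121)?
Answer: 49/274 ≈ 0.17883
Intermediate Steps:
l(w, o) = -4 + o + w (l(w, o) = -4 + (w + o) = -4 + (o + w) = -4 + o + w)
m = 49 (m = (-7)² = 49)
m/l(157, 121) = 49/(-4 + 121 + 157) = 49/274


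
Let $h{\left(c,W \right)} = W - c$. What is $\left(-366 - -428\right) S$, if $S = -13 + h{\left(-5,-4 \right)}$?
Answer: $-744$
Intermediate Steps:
$S = -12$ ($S = -13 - -1 = -13 + \left(-4 + 5\right) = -13 + 1 = -12$)
$\left(-366 - -428\right) S = \left(-366 - -428\right) \left(-12\right) = \left(-366 + 428\right) \left(-12\right) = 62 \left(-12\right) = -744$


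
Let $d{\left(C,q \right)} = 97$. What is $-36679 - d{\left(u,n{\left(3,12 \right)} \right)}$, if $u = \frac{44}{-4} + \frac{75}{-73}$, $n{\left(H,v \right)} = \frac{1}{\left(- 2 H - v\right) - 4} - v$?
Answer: $-36776$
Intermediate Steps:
$n{\left(H,v \right)} = \frac{1}{-4 - v - 2 H} - v$ ($n{\left(H,v \right)} = \frac{1}{\left(- v - 2 H\right) - 4} - v = \frac{1}{-4 - v - 2 H} - v$)
$u = - \frac{878}{73}$ ($u = 44 \left(- \frac{1}{4}\right) + 75 \left(- \frac{1}{73}\right) = -11 - \frac{75}{73} = - \frac{878}{73} \approx -12.027$)
$-36679 - d{\left(u,n{\left(3,12 \right)} \right)} = -36679 - 97 = -36776$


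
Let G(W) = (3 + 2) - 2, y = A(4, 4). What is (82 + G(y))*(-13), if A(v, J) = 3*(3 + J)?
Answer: -1105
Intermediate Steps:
A(v, J) = 9 + 3*J
y = 21 (y = 9 + 3*4 = 9 + 12 = 21)
G(W) = 3 (G(W) = 5 - 2 = 3)
(82 + G(y))*(-13) = (82 + 3)*(-13) = 85*(-13) = -1105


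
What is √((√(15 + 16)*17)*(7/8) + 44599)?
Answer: √(713584 + 238*√31)/4 ≈ 211.38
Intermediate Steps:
√((√(15 + 16)*17)*(7/8) + 44599) = √((√31*17)*(7*(⅛)) + 44599) = √((17*√31)*(7/8) + 44599) = √(119*√31/8 + 44599) = √(44599 + 119*√31/8)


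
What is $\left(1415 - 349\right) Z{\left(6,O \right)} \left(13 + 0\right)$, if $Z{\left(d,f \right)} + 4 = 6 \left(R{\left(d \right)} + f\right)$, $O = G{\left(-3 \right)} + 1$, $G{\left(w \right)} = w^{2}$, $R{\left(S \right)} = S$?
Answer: $1274936$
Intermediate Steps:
$O = 10$ ($O = \left(-3\right)^{2} + 1 = 9 + 1 = 10$)
$Z{\left(d,f \right)} = -4 + 6 d + 6 f$ ($Z{\left(d,f \right)} = -4 + 6 \left(d + f\right) = -4 + \left(6 d + 6 f\right) = -4 + 6 d + 6 f$)
$\left(1415 - 349\right) Z{\left(6,O \right)} \left(13 + 0\right) = \left(1415 - 349\right) \left(-4 + 6 \cdot 6 + 6 \cdot 10\right) \left(13 + 0\right) = 1066 \left(-4 + 36 + 60\right) 13 = 1066 \cdot 92 \cdot 13 = 1066 \cdot 1196 = 1274936$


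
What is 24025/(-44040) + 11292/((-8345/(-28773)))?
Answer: 2861720640803/73502760 ≈ 38934.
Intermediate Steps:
24025/(-44040) + 11292/((-8345/(-28773))) = 24025*(-1/44040) + 11292/((-8345*(-1/28773))) = -4805/8808 + 11292/(8345/28773) = -4805/8808 + 11292*(28773/8345) = -4805/8808 + 324904716/8345 = 2861720640803/73502760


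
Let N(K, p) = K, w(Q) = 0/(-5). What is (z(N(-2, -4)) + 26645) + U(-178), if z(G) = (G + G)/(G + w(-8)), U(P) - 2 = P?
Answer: 26471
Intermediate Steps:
w(Q) = 0 (w(Q) = 0*(-⅕) = 0)
U(P) = 2 + P
z(G) = 2 (z(G) = (G + G)/(G + 0) = (2*G)/G = 2)
(z(N(-2, -4)) + 26645) + U(-178) = (2 + 26645) + (2 - 178) = 26647 - 176 = 26471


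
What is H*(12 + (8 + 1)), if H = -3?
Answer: -63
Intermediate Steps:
H*(12 + (8 + 1)) = -3*(12 + (8 + 1)) = -3*(12 + 9) = -3*21 = -63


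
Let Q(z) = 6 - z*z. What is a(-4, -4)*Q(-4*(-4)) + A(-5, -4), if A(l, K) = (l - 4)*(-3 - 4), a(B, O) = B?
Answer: 1063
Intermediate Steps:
Q(z) = 6 - z²
A(l, K) = 28 - 7*l (A(l, K) = (-4 + l)*(-7) = 28 - 7*l)
a(-4, -4)*Q(-4*(-4)) + A(-5, -4) = -4*(6 - (-4*(-4))²) + (28 - 7*(-5)) = -4*(6 - 1*16²) + (28 + 35) = -4*(6 - 1*256) + 63 = -4*(6 - 256) + 63 = -4*(-250) + 63 = 1000 + 63 = 1063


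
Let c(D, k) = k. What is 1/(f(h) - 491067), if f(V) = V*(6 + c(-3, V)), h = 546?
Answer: -1/189675 ≈ -5.2722e-6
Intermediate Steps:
f(V) = V*(6 + V)
1/(f(h) - 491067) = 1/(546*(6 + 546) - 491067) = 1/(546*552 - 491067) = 1/(301392 - 491067) = 1/(-189675) = -1/189675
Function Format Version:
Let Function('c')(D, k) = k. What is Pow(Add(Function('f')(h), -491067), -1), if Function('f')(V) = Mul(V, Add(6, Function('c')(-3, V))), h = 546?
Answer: Rational(-1, 189675) ≈ -5.2722e-6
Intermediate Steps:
Function('f')(V) = Mul(V, Add(6, V))
Pow(Add(Function('f')(h), -491067), -1) = Pow(Add(Mul(546, Add(6, 546)), -491067), -1) = Pow(Add(Mul(546, 552), -491067), -1) = Pow(Add(301392, -491067), -1) = Pow(-189675, -1) = Rational(-1, 189675)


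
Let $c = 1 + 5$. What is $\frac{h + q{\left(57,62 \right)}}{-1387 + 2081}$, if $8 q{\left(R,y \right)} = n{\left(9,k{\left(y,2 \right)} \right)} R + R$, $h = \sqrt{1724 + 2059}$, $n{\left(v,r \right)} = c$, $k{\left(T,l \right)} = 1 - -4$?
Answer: $\frac{399}{5552} + \frac{\sqrt{3783}}{694} \approx 0.16049$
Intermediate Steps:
$c = 6$
$k{\left(T,l \right)} = 5$ ($k{\left(T,l \right)} = 1 + 4 = 5$)
$n{\left(v,r \right)} = 6$
$h = \sqrt{3783} \approx 61.506$
$q{\left(R,y \right)} = \frac{7 R}{8}$ ($q{\left(R,y \right)} = \frac{6 R + R}{8} = \frac{7 R}{8}$)
$\frac{h + q{\left(57,62 \right)}}{-1387 + 2081} = \frac{\sqrt{3783} + \frac{7}{8} \cdot 57}{-1387 + 2081} = \frac{\sqrt{3783} + \frac{399}{8}}{694} = \left(\frac{399}{8} + \sqrt{3783}\right) \frac{1}{694} = \frac{399}{5552} + \frac{\sqrt{3783}}{694}$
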